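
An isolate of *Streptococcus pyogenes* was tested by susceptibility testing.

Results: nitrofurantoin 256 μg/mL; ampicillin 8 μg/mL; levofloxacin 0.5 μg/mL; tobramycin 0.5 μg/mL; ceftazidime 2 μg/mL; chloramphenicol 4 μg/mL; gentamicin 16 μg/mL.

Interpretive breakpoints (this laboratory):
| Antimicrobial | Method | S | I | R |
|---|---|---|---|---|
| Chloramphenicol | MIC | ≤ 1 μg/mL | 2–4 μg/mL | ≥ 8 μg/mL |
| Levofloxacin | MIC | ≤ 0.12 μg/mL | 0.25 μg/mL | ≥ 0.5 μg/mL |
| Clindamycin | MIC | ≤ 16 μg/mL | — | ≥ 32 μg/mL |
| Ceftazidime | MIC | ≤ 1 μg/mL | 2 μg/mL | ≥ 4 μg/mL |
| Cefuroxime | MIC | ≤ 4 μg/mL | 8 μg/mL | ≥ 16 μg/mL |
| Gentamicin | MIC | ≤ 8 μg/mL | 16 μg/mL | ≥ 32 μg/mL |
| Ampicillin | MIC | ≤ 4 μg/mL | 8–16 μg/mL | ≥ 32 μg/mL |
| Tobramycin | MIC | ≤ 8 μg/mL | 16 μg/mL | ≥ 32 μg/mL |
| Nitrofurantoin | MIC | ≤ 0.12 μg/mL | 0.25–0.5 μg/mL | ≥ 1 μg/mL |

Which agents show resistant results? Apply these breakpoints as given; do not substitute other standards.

nitrofurantoin, levofloxacin

Nitrofurantoin: 256 μg/mL is ≥ 1 μg/mL → Resistant
Ampicillin 8 μg/mL: in 8–16 μg/mL → I
Levofloxacin (0.5 μg/mL) ≥ 0.5 μg/mL → resistant
Tobramycin 0.5 μg/mL: ≤ 8 μg/mL → S
Ceftazidime (2 μg/mL) = 2 μg/mL ⇒ I
Chloramphenicol (4 μg/mL) in 2–4 μg/mL ⇒ I
Gentamicin 16 μg/mL: = 16 μg/mL ⇒ Intermediate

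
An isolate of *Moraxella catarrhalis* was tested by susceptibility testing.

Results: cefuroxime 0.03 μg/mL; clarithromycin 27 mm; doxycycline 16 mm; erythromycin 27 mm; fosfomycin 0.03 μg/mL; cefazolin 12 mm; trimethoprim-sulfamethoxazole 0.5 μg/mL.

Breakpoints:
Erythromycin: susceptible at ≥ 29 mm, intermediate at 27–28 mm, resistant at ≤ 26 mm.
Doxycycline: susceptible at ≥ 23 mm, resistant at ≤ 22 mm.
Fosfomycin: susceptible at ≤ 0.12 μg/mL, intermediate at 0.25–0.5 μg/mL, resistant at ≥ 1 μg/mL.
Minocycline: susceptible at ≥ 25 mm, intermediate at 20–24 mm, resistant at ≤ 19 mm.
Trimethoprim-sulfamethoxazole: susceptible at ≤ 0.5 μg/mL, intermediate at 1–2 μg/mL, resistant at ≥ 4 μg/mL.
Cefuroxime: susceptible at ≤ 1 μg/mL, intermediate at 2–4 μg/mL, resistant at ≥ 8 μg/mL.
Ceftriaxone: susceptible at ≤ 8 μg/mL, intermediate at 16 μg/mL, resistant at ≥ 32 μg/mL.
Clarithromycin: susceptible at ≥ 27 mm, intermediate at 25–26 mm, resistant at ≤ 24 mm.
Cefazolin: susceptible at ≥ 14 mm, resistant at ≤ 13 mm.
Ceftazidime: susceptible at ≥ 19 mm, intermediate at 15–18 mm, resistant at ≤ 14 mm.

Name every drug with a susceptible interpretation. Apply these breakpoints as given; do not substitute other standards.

cefuroxime, clarithromycin, fosfomycin, trimethoprim-sulfamethoxazole

Cefuroxime: 0.03 μg/mL is ≤ 1 μg/mL ⇒ Susceptible
Clarithromycin 27 mm: ≥ 27 mm ⇒ Susceptible
Doxycycline (16 mm) ≤ 22 mm ⇒ resistant
Erythromycin: 27 mm is in 27–28 mm — I
Fosfomycin: 0.03 μg/mL is ≤ 0.12 μg/mL → susceptible
Cefazolin: 12 mm is ≤ 13 mm → resistant
Trimethoprim-sulfamethoxazole 0.5 μg/mL: ≤ 0.5 μg/mL → susceptible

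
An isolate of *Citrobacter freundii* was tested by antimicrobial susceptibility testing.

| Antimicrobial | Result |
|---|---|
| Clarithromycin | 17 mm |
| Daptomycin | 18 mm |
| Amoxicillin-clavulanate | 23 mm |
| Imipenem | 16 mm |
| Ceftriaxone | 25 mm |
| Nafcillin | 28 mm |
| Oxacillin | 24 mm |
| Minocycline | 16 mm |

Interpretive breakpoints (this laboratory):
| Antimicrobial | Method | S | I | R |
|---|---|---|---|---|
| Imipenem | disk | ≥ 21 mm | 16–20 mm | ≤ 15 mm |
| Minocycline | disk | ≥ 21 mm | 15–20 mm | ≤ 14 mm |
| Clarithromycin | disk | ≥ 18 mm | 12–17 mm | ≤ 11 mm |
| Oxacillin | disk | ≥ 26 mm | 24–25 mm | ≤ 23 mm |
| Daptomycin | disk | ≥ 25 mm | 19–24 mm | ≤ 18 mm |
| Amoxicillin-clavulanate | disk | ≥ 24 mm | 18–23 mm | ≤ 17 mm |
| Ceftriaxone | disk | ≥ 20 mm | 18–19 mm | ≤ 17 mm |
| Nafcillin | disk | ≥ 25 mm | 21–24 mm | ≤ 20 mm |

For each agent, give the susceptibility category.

I, R, I, I, S, S, I, I

Clarithromycin: 17 mm is in 12–17 mm → intermediate
Daptomycin 18 mm: ≤ 18 mm ⇒ resistant
Amoxicillin-clavulanate: 23 mm is in 18–23 mm ⇒ Intermediate
Imipenem (16 mm) in 16–20 mm ⇒ intermediate
Ceftriaxone: 25 mm is ≥ 20 mm — Susceptible
Nafcillin (28 mm) ≥ 25 mm → Susceptible
Oxacillin: 24 mm is in 24–25 mm — intermediate
Minocycline: 16 mm is in 15–20 mm ⇒ intermediate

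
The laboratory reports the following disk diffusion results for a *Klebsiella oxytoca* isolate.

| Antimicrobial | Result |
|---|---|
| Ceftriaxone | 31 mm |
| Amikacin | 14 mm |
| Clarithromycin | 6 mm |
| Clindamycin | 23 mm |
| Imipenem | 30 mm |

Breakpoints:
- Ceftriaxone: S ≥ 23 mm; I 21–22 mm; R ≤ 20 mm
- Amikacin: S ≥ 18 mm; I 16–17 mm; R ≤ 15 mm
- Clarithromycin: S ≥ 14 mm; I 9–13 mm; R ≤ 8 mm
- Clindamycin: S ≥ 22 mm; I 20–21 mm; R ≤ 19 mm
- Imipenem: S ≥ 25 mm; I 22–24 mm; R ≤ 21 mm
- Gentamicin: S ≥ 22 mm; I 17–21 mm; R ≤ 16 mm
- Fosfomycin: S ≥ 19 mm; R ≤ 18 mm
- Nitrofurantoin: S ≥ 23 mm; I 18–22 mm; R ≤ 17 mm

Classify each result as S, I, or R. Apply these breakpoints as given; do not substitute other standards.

S, R, R, S, S

Ceftriaxone: 31 mm is ≥ 23 mm — susceptible
Amikacin 14 mm: ≤ 15 mm → resistant
Clarithromycin: 6 mm is ≤ 8 mm ⇒ R
Clindamycin: 23 mm is ≥ 22 mm ⇒ S
Imipenem 30 mm: ≥ 25 mm → S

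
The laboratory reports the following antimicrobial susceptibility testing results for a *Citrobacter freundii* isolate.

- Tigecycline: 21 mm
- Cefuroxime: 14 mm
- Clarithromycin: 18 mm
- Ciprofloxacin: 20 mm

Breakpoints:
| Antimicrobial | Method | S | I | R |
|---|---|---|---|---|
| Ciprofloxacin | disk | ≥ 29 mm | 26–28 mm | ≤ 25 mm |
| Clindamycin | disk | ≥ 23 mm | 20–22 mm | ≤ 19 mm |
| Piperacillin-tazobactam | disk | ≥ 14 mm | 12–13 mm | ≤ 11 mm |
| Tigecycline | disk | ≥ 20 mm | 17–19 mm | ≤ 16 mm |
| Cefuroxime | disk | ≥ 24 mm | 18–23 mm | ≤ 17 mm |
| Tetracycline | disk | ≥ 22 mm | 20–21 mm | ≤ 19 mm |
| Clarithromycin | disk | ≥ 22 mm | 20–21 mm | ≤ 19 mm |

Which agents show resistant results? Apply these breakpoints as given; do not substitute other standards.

cefuroxime, clarithromycin, ciprofloxacin

Tigecycline 21 mm: ≥ 20 mm ⇒ S
Cefuroxime: 14 mm is ≤ 17 mm ⇒ resistant
Clarithromycin 18 mm: ≤ 19 mm ⇒ resistant
Ciprofloxacin 20 mm: ≤ 25 mm ⇒ R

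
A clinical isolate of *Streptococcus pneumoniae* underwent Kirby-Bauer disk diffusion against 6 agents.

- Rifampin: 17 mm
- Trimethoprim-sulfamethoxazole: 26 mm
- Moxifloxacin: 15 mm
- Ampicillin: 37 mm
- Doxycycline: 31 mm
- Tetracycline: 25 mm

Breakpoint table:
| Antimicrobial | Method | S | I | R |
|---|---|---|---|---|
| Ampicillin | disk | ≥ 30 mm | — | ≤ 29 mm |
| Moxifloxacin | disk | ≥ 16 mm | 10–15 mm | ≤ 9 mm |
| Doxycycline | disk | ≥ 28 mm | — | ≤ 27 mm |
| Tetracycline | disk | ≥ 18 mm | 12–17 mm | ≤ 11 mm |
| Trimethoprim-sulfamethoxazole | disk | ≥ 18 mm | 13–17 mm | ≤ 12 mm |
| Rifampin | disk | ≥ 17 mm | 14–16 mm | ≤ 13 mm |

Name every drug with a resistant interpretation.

Rifampin 17 mm: ≥ 17 mm — Susceptible
Trimethoprim-sulfamethoxazole 26 mm: ≥ 18 mm — Susceptible
Moxifloxacin (15 mm) in 10–15 mm ⇒ intermediate
Ampicillin (37 mm) ≥ 30 mm ⇒ S
Doxycycline (31 mm) ≥ 28 mm ⇒ susceptible
Tetracycline 25 mm: ≥ 18 mm ⇒ susceptible

none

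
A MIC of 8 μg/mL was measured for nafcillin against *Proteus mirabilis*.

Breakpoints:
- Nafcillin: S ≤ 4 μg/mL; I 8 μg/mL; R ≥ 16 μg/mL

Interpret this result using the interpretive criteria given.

Intermediate

Nafcillin: 8 μg/mL is = 8 μg/mL ⇒ intermediate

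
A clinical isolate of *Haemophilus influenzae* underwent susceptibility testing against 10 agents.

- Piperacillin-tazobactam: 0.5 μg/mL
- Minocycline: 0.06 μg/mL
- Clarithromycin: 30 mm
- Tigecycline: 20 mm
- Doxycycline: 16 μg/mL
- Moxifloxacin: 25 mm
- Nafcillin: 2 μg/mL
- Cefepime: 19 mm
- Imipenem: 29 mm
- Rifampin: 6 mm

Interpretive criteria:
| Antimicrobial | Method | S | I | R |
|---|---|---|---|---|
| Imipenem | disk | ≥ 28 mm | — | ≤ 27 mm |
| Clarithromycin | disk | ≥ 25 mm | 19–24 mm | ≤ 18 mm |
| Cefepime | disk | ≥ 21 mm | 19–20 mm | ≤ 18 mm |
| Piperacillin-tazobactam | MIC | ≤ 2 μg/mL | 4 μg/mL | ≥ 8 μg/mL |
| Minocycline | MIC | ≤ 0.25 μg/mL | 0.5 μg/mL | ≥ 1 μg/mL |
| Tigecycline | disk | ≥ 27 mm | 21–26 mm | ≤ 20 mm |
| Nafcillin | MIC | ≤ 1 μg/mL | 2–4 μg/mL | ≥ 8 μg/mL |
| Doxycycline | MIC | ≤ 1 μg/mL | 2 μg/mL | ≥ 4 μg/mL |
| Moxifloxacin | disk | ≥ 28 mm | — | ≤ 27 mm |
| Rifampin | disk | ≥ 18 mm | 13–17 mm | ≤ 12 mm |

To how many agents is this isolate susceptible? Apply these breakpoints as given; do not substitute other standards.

Piperacillin-tazobactam (0.5 μg/mL) ≤ 2 μg/mL → S
Minocycline 0.06 μg/mL: ≤ 0.25 μg/mL → S
Clarithromycin: 30 mm is ≥ 25 mm ⇒ Susceptible
Tigecycline (20 mm) ≤ 20 mm ⇒ resistant
Doxycycline: 16 μg/mL is ≥ 4 μg/mL ⇒ R
Moxifloxacin: 25 mm is ≤ 27 mm ⇒ R
Nafcillin (2 μg/mL) in 2–4 μg/mL — intermediate
Cefepime: 19 mm is in 19–20 mm ⇒ I
Imipenem: 29 mm is ≥ 28 mm → susceptible
Rifampin 6 mm: ≤ 12 mm — Resistant
Susceptible: 4

4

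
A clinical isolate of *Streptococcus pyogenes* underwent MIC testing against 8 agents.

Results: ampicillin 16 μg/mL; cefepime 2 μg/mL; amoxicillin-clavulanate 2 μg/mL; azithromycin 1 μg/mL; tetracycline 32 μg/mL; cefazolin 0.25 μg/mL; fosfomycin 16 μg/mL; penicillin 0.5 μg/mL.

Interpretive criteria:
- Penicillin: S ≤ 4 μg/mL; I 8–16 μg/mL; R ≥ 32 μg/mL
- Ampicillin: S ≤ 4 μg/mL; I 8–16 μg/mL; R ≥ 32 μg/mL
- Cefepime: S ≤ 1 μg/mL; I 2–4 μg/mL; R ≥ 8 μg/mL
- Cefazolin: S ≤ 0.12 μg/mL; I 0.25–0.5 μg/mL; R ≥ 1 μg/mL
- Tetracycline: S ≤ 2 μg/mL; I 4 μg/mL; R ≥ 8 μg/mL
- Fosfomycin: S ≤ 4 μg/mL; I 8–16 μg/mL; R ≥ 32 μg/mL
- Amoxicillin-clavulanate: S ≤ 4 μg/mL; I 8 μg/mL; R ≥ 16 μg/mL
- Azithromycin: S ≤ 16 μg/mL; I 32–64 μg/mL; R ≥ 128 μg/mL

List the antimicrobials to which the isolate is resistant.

Ampicillin: 16 μg/mL is in 8–16 μg/mL — I
Cefepime 2 μg/mL: in 2–4 μg/mL — intermediate
Amoxicillin-clavulanate 2 μg/mL: ≤ 4 μg/mL ⇒ Susceptible
Azithromycin 1 μg/mL: ≤ 16 μg/mL — susceptible
Tetracycline (32 μg/mL) ≥ 8 μg/mL → resistant
Cefazolin (0.25 μg/mL) in 0.25–0.5 μg/mL ⇒ intermediate
Fosfomycin 16 μg/mL: in 8–16 μg/mL → I
Penicillin: 0.5 μg/mL is ≤ 4 μg/mL — Susceptible

tetracycline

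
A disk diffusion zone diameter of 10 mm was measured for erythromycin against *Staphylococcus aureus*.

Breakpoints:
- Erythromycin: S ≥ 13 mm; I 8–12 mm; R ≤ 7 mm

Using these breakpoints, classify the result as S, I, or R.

I

Erythromycin (10 mm) in 8–12 mm ⇒ intermediate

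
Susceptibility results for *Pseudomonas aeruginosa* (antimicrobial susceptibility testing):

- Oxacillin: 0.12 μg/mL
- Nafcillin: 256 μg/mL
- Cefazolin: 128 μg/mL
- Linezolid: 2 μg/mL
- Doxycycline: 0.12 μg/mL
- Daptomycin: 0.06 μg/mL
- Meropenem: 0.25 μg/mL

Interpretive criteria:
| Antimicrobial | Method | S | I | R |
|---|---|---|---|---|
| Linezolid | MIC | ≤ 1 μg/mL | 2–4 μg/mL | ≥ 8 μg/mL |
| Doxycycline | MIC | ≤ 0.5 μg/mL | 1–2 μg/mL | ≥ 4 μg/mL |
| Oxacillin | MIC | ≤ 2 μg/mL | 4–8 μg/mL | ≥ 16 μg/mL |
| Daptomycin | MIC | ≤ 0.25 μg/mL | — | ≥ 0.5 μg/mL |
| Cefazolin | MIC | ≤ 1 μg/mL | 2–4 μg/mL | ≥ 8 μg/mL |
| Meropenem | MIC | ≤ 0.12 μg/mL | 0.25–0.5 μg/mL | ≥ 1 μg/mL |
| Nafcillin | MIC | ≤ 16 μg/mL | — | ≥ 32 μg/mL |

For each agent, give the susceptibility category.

Oxacillin (0.12 μg/mL) ≤ 2 μg/mL — Susceptible
Nafcillin: 256 μg/mL is ≥ 32 μg/mL ⇒ R
Cefazolin: 128 μg/mL is ≥ 8 μg/mL — Resistant
Linezolid 2 μg/mL: in 2–4 μg/mL — I
Doxycycline (0.12 μg/mL) ≤ 0.5 μg/mL → S
Daptomycin (0.06 μg/mL) ≤ 0.25 μg/mL → susceptible
Meropenem 0.25 μg/mL: in 0.25–0.5 μg/mL ⇒ intermediate

S, R, R, I, S, S, I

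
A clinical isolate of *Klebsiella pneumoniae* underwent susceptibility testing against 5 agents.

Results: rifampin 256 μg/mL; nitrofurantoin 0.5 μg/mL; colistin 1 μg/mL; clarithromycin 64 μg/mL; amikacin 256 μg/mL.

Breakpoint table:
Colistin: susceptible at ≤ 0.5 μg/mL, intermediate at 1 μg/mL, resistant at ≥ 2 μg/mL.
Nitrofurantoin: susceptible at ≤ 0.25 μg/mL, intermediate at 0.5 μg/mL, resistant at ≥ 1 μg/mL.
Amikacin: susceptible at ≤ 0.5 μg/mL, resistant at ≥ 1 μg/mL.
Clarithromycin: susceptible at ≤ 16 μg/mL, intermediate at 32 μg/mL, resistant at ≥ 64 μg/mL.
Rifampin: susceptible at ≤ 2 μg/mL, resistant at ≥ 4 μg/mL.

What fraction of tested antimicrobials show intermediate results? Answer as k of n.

2 of 5

Rifampin: 256 μg/mL is ≥ 4 μg/mL — Resistant
Nitrofurantoin: 0.5 μg/mL is = 0.5 μg/mL ⇒ intermediate
Colistin (1 μg/mL) = 1 μg/mL → Intermediate
Clarithromycin (64 μg/mL) ≥ 64 μg/mL — R
Amikacin 256 μg/mL: ≥ 1 μg/mL → resistant
Intermediate: 2/5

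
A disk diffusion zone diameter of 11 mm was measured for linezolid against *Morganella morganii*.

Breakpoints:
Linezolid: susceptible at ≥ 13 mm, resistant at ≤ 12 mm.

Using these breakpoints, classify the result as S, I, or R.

Resistant

Linezolid: 11 mm is ≤ 12 mm ⇒ resistant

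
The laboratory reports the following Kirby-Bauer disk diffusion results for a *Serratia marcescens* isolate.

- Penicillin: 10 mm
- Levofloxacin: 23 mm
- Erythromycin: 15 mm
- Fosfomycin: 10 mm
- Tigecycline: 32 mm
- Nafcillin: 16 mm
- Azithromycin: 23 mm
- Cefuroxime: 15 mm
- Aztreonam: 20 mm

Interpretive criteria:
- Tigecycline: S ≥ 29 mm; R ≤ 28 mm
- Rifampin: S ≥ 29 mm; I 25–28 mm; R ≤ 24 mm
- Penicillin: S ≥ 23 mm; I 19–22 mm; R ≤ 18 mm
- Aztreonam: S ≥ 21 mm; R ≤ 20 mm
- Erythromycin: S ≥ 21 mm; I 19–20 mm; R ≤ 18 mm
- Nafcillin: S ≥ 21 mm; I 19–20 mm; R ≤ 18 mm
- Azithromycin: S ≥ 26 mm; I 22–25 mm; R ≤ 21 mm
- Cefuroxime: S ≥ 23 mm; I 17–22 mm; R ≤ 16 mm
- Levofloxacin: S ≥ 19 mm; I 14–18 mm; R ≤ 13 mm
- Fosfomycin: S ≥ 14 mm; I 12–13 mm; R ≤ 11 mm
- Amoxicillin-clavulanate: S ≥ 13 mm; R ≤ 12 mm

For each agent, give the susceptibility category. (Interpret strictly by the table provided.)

Penicillin: 10 mm is ≤ 18 mm → Resistant
Levofloxacin 23 mm: ≥ 19 mm → susceptible
Erythromycin: 15 mm is ≤ 18 mm — resistant
Fosfomycin 10 mm: ≤ 11 mm — resistant
Tigecycline: 32 mm is ≥ 29 mm → susceptible
Nafcillin 16 mm: ≤ 18 mm — Resistant
Azithromycin: 23 mm is in 22–25 mm — I
Cefuroxime (15 mm) ≤ 16 mm ⇒ R
Aztreonam (20 mm) ≤ 20 mm ⇒ Resistant

R, S, R, R, S, R, I, R, R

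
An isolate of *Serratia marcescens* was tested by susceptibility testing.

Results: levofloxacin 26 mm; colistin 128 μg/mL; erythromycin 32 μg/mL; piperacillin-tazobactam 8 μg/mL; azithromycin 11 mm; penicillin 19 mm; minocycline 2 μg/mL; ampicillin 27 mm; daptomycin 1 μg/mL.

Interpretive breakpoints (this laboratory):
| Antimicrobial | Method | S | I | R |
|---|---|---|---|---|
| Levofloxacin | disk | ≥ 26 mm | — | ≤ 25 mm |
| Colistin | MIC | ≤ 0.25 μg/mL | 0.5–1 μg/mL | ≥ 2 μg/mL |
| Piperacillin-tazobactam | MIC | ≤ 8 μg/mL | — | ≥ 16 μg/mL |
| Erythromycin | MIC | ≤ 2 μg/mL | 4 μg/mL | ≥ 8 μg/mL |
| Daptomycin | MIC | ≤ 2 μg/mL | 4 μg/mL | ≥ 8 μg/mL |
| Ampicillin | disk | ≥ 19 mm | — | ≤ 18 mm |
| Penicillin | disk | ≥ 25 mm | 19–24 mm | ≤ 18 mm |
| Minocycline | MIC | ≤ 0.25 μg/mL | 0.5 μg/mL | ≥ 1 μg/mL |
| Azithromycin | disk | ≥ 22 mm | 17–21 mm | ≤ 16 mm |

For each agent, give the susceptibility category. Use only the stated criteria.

Levofloxacin (26 mm) ≥ 26 mm → S
Colistin 128 μg/mL: ≥ 2 μg/mL ⇒ Resistant
Erythromycin 32 μg/mL: ≥ 8 μg/mL — resistant
Piperacillin-tazobactam: 8 μg/mL is ≤ 8 μg/mL → Susceptible
Azithromycin (11 mm) ≤ 16 mm — Resistant
Penicillin 19 mm: in 19–24 mm → intermediate
Minocycline (2 μg/mL) ≥ 1 μg/mL — Resistant
Ampicillin: 27 mm is ≥ 19 mm → susceptible
Daptomycin (1 μg/mL) ≤ 2 μg/mL ⇒ susceptible

S, R, R, S, R, I, R, S, S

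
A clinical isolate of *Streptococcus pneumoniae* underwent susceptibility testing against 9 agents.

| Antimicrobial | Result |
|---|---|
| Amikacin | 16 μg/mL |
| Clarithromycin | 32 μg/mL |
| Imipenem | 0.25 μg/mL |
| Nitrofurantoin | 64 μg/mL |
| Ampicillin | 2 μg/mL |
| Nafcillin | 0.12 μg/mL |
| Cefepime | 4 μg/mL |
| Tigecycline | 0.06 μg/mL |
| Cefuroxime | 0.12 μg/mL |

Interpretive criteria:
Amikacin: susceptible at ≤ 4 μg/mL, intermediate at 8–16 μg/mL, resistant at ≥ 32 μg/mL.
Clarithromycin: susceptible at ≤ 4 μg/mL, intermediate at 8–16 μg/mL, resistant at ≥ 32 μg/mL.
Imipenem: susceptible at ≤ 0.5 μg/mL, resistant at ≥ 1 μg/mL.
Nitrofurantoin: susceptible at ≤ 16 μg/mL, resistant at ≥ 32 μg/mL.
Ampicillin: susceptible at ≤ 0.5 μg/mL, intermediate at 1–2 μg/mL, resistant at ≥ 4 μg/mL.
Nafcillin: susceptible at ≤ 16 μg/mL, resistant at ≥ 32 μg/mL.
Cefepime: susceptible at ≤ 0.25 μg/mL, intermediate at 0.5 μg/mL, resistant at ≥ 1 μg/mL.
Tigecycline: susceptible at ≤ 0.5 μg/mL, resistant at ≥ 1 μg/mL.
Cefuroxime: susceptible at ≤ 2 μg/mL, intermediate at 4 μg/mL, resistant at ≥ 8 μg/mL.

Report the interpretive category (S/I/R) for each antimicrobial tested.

Amikacin 16 μg/mL: in 8–16 μg/mL — intermediate
Clarithromycin (32 μg/mL) ≥ 32 μg/mL ⇒ Resistant
Imipenem: 0.25 μg/mL is ≤ 0.5 μg/mL — susceptible
Nitrofurantoin (64 μg/mL) ≥ 32 μg/mL — resistant
Ampicillin (2 μg/mL) in 1–2 μg/mL → intermediate
Nafcillin: 0.12 μg/mL is ≤ 16 μg/mL ⇒ Susceptible
Cefepime 4 μg/mL: ≥ 1 μg/mL ⇒ R
Tigecycline (0.06 μg/mL) ≤ 0.5 μg/mL → S
Cefuroxime (0.12 μg/mL) ≤ 2 μg/mL — susceptible

I, R, S, R, I, S, R, S, S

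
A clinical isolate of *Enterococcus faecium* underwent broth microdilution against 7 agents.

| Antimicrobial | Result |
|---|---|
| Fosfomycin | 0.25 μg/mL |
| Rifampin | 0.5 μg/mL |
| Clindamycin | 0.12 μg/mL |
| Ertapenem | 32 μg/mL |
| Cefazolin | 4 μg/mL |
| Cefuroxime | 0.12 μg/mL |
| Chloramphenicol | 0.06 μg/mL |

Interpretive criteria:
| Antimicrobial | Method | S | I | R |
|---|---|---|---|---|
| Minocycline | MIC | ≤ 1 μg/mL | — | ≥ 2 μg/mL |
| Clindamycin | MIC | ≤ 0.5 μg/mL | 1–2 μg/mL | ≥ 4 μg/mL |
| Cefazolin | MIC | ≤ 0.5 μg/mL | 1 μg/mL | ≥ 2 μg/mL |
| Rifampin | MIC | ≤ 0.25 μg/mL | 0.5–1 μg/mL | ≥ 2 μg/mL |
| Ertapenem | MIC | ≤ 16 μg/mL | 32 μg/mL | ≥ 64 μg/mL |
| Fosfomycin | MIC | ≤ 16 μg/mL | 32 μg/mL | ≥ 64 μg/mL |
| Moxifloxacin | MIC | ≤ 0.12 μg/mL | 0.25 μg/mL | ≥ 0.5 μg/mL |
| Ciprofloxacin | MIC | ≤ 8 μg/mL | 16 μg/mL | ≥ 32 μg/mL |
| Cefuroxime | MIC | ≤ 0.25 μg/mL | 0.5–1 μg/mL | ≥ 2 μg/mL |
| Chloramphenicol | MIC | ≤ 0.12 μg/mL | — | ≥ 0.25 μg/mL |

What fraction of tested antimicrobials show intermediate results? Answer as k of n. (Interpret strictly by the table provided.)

2 of 7

Fosfomycin: 0.25 μg/mL is ≤ 16 μg/mL → susceptible
Rifampin: 0.5 μg/mL is in 0.5–1 μg/mL ⇒ intermediate
Clindamycin: 0.12 μg/mL is ≤ 0.5 μg/mL — S
Ertapenem: 32 μg/mL is = 32 μg/mL → I
Cefazolin 4 μg/mL: ≥ 2 μg/mL → resistant
Cefuroxime 0.12 μg/mL: ≤ 0.25 μg/mL — Susceptible
Chloramphenicol: 0.06 μg/mL is ≤ 0.12 μg/mL → susceptible
Intermediate: 2/7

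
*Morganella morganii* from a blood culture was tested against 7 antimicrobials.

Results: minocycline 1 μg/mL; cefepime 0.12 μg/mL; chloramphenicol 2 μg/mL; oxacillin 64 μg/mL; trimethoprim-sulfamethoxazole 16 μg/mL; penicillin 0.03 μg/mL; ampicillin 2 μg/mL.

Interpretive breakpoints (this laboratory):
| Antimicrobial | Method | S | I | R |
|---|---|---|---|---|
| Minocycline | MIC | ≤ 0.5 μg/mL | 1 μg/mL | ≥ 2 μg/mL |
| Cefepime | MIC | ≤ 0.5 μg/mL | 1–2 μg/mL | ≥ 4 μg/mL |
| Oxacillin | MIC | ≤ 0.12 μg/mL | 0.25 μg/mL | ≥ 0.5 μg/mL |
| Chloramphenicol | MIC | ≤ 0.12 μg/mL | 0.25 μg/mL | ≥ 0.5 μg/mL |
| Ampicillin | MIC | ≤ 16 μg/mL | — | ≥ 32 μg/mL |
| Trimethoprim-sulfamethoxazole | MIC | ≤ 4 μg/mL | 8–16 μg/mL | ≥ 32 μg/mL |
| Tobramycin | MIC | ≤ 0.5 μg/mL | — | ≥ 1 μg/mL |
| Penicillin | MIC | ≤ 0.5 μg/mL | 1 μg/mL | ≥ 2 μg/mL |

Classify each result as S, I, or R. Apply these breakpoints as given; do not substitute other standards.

Minocycline (1 μg/mL) = 1 μg/mL ⇒ I
Cefepime 0.12 μg/mL: ≤ 0.5 μg/mL — susceptible
Chloramphenicol (2 μg/mL) ≥ 0.5 μg/mL ⇒ Resistant
Oxacillin 64 μg/mL: ≥ 0.5 μg/mL ⇒ R
Trimethoprim-sulfamethoxazole 16 μg/mL: in 8–16 μg/mL → I
Penicillin 0.03 μg/mL: ≤ 0.5 μg/mL → Susceptible
Ampicillin: 2 μg/mL is ≤ 16 μg/mL → S

I, S, R, R, I, S, S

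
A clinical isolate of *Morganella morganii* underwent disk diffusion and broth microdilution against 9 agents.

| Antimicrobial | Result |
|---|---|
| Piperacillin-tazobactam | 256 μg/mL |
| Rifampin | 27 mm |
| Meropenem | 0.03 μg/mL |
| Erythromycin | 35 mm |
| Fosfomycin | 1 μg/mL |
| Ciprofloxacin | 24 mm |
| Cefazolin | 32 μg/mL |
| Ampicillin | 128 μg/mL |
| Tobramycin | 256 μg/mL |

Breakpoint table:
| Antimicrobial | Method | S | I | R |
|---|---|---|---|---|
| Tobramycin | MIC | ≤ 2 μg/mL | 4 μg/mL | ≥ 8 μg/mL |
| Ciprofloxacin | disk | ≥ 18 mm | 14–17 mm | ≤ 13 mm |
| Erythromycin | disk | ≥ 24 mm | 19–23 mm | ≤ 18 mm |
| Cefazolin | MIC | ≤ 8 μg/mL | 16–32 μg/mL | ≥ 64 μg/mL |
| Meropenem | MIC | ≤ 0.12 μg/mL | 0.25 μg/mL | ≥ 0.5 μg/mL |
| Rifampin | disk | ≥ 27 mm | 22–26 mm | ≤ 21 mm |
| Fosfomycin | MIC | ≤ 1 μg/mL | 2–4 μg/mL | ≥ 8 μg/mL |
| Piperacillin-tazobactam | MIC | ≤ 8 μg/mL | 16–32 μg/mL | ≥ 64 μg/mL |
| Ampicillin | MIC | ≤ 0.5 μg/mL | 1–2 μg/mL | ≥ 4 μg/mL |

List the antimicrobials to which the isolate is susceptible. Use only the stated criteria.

Piperacillin-tazobactam: 256 μg/mL is ≥ 64 μg/mL — Resistant
Rifampin (27 mm) ≥ 27 mm → S
Meropenem: 0.03 μg/mL is ≤ 0.12 μg/mL ⇒ susceptible
Erythromycin 35 mm: ≥ 24 mm ⇒ susceptible
Fosfomycin (1 μg/mL) ≤ 1 μg/mL ⇒ susceptible
Ciprofloxacin (24 mm) ≥ 18 mm — Susceptible
Cefazolin: 32 μg/mL is in 16–32 μg/mL → I
Ampicillin 128 μg/mL: ≥ 4 μg/mL → Resistant
Tobramycin: 256 μg/mL is ≥ 8 μg/mL — Resistant

rifampin, meropenem, erythromycin, fosfomycin, ciprofloxacin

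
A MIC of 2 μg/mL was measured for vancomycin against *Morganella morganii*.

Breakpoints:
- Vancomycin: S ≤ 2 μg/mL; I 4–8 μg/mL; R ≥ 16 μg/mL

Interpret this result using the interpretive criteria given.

Vancomycin (2 μg/mL) ≤ 2 μg/mL ⇒ susceptible

S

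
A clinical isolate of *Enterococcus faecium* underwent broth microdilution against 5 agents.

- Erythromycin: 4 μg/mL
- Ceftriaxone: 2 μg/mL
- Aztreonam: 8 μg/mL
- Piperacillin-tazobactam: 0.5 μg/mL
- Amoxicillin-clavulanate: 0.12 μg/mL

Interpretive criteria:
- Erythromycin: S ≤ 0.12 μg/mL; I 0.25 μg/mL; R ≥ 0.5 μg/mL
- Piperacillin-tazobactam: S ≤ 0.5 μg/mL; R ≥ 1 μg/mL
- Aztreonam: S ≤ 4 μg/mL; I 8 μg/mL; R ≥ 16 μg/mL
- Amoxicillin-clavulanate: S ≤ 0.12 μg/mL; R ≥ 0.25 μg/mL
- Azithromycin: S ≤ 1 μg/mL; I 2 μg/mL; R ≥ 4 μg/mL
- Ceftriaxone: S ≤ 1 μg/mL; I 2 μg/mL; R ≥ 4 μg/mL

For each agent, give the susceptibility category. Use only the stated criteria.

R, I, I, S, S

Erythromycin: 4 μg/mL is ≥ 0.5 μg/mL ⇒ Resistant
Ceftriaxone: 2 μg/mL is = 2 μg/mL — I
Aztreonam: 8 μg/mL is = 8 μg/mL → intermediate
Piperacillin-tazobactam 0.5 μg/mL: ≤ 0.5 μg/mL → susceptible
Amoxicillin-clavulanate (0.12 μg/mL) ≤ 0.12 μg/mL ⇒ S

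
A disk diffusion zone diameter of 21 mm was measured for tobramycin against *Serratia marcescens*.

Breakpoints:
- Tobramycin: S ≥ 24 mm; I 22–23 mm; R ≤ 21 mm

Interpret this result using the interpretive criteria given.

Tobramycin: 21 mm is ≤ 21 mm — Resistant

R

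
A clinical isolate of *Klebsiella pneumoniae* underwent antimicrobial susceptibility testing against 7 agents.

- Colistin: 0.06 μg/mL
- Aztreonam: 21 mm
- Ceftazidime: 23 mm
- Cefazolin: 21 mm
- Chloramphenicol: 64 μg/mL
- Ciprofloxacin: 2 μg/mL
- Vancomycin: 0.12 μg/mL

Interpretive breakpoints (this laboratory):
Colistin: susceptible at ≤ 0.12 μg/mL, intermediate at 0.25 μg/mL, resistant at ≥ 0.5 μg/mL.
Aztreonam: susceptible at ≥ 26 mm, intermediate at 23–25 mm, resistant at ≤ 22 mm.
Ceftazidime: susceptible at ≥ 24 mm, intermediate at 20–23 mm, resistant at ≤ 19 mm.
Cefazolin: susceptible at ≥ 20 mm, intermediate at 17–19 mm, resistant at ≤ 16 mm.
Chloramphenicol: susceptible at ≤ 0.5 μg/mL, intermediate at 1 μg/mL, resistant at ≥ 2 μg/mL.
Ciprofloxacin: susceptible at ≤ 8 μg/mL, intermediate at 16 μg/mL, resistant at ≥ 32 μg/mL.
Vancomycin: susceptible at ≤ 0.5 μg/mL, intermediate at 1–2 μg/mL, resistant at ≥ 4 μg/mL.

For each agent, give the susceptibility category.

Colistin 0.06 μg/mL: ≤ 0.12 μg/mL → S
Aztreonam: 21 mm is ≤ 22 mm → R
Ceftazidime (23 mm) in 20–23 mm → Intermediate
Cefazolin (21 mm) ≥ 20 mm — Susceptible
Chloramphenicol (64 μg/mL) ≥ 2 μg/mL — R
Ciprofloxacin: 2 μg/mL is ≤ 8 μg/mL → Susceptible
Vancomycin (0.12 μg/mL) ≤ 0.5 μg/mL → Susceptible

S, R, I, S, R, S, S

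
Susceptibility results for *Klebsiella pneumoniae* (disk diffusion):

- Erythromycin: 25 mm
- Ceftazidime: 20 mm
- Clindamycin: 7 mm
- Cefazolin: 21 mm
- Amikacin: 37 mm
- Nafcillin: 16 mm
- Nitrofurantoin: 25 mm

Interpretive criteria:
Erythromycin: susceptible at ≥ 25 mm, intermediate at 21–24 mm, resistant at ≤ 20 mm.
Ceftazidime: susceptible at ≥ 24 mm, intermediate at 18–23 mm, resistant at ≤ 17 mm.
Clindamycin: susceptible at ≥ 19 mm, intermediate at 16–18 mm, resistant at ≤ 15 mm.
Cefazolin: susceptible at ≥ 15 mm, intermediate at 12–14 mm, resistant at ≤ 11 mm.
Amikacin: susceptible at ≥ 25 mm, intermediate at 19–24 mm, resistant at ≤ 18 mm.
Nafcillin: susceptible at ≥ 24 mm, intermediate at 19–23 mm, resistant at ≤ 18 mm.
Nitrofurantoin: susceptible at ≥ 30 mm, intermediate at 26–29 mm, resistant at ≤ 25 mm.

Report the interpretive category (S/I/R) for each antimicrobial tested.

S, I, R, S, S, R, R

Erythromycin (25 mm) ≥ 25 mm — S
Ceftazidime (20 mm) in 18–23 mm → Intermediate
Clindamycin (7 mm) ≤ 15 mm ⇒ resistant
Cefazolin 21 mm: ≥ 15 mm ⇒ S
Amikacin (37 mm) ≥ 25 mm ⇒ susceptible
Nafcillin: 16 mm is ≤ 18 mm ⇒ Resistant
Nitrofurantoin: 25 mm is ≤ 25 mm → Resistant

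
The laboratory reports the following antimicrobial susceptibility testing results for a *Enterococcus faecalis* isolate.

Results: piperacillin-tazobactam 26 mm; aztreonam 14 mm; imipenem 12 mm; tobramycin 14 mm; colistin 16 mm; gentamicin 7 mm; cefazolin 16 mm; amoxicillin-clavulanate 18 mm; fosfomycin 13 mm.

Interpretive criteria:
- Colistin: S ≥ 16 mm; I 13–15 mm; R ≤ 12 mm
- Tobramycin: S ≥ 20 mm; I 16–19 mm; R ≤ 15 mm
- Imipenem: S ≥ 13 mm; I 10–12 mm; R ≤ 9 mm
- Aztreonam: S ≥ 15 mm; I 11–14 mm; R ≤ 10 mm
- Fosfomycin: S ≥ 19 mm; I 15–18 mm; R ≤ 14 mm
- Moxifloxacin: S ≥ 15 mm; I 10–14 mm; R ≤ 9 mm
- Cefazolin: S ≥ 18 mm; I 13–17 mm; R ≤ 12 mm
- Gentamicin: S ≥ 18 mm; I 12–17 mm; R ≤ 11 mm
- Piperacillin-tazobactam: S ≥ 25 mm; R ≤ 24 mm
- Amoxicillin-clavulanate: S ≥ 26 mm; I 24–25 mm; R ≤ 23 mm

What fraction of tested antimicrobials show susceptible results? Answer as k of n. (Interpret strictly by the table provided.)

Piperacillin-tazobactam: 26 mm is ≥ 25 mm → Susceptible
Aztreonam 14 mm: in 11–14 mm → intermediate
Imipenem (12 mm) in 10–12 mm — Intermediate
Tobramycin (14 mm) ≤ 15 mm — Resistant
Colistin: 16 mm is ≥ 16 mm ⇒ Susceptible
Gentamicin: 7 mm is ≤ 11 mm → Resistant
Cefazolin: 16 mm is in 13–17 mm — I
Amoxicillin-clavulanate: 18 mm is ≤ 23 mm → resistant
Fosfomycin (13 mm) ≤ 14 mm → resistant
Susceptible: 2/9

2 of 9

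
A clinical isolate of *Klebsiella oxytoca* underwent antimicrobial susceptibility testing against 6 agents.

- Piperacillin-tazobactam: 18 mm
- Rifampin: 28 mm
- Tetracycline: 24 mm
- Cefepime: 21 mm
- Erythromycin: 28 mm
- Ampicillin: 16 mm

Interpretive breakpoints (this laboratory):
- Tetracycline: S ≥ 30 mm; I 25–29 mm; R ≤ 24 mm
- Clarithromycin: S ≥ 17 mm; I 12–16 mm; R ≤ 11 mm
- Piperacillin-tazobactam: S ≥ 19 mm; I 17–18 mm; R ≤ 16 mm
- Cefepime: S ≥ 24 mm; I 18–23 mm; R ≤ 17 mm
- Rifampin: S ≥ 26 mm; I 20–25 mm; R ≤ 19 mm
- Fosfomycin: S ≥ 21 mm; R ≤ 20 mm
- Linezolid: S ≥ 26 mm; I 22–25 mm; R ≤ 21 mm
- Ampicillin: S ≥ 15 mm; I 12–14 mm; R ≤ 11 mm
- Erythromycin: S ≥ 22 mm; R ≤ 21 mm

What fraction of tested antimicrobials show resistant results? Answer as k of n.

Piperacillin-tazobactam (18 mm) in 17–18 mm — I
Rifampin 28 mm: ≥ 26 mm ⇒ susceptible
Tetracycline (24 mm) ≤ 24 mm → Resistant
Cefepime (21 mm) in 18–23 mm ⇒ Intermediate
Erythromycin (28 mm) ≥ 22 mm → Susceptible
Ampicillin 16 mm: ≥ 15 mm → Susceptible
Resistant: 1/6

1 of 6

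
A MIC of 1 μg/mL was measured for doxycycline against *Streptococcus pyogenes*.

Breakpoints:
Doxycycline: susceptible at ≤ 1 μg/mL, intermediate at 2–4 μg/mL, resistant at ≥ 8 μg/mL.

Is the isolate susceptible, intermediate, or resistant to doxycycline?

S

Doxycycline: 1 μg/mL is ≤ 1 μg/mL — Susceptible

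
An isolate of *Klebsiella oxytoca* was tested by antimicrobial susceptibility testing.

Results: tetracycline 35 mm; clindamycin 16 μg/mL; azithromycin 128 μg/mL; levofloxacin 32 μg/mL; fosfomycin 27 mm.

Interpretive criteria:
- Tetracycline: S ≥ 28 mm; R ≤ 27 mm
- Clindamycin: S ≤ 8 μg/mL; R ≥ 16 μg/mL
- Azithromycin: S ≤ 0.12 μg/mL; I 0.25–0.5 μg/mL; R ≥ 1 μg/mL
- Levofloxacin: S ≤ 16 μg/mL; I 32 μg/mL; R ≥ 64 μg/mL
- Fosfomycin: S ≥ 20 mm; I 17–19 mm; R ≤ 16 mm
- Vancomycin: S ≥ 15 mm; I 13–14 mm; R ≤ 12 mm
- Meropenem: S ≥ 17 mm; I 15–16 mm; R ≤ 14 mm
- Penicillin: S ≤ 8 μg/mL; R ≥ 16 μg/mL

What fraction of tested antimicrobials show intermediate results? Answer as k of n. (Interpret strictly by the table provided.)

1 of 5

Tetracycline: 35 mm is ≥ 28 mm → Susceptible
Clindamycin 16 μg/mL: ≥ 16 μg/mL — R
Azithromycin (128 μg/mL) ≥ 1 μg/mL — R
Levofloxacin (32 μg/mL) = 32 μg/mL ⇒ Intermediate
Fosfomycin: 27 mm is ≥ 20 mm ⇒ Susceptible
Intermediate: 1/5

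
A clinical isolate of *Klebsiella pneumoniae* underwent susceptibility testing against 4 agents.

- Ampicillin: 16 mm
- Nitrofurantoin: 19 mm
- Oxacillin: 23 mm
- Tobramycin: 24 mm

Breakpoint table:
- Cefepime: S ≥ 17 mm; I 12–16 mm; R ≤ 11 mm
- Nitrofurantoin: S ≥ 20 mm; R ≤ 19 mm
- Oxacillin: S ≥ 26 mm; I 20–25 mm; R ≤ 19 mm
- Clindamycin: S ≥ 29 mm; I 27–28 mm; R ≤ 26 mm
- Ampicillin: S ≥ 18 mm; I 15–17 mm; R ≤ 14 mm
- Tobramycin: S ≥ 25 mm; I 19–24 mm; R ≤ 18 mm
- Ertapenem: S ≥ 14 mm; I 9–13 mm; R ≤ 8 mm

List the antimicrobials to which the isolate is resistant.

nitrofurantoin

Ampicillin 16 mm: in 15–17 mm — Intermediate
Nitrofurantoin: 19 mm is ≤ 19 mm ⇒ Resistant
Oxacillin 23 mm: in 20–25 mm — I
Tobramycin: 24 mm is in 19–24 mm — intermediate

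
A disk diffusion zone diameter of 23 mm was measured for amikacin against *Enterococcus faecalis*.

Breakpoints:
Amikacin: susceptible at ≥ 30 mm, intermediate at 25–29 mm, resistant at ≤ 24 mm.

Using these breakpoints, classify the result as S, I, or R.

Amikacin (23 mm) ≤ 24 mm ⇒ R

R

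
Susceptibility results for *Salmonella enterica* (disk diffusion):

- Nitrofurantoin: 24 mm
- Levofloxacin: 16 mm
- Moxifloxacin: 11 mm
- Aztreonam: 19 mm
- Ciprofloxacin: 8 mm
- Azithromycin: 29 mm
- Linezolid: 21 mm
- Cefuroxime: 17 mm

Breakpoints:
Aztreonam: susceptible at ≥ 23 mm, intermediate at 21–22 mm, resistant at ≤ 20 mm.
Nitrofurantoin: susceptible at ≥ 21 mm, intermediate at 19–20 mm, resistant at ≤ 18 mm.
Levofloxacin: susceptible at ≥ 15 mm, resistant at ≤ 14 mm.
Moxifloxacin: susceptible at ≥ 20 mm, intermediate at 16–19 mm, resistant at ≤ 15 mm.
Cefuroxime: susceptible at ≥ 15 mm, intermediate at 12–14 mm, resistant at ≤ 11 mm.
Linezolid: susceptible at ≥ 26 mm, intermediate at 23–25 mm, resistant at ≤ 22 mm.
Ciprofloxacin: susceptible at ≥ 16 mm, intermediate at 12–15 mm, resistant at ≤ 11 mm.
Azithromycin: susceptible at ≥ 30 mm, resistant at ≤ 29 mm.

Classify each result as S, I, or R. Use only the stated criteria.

Nitrofurantoin 24 mm: ≥ 21 mm ⇒ S
Levofloxacin 16 mm: ≥ 15 mm ⇒ Susceptible
Moxifloxacin (11 mm) ≤ 15 mm ⇒ resistant
Aztreonam 19 mm: ≤ 20 mm — Resistant
Ciprofloxacin: 8 mm is ≤ 11 mm — resistant
Azithromycin: 29 mm is ≤ 29 mm — Resistant
Linezolid (21 mm) ≤ 22 mm ⇒ resistant
Cefuroxime 17 mm: ≥ 15 mm → susceptible

S, S, R, R, R, R, R, S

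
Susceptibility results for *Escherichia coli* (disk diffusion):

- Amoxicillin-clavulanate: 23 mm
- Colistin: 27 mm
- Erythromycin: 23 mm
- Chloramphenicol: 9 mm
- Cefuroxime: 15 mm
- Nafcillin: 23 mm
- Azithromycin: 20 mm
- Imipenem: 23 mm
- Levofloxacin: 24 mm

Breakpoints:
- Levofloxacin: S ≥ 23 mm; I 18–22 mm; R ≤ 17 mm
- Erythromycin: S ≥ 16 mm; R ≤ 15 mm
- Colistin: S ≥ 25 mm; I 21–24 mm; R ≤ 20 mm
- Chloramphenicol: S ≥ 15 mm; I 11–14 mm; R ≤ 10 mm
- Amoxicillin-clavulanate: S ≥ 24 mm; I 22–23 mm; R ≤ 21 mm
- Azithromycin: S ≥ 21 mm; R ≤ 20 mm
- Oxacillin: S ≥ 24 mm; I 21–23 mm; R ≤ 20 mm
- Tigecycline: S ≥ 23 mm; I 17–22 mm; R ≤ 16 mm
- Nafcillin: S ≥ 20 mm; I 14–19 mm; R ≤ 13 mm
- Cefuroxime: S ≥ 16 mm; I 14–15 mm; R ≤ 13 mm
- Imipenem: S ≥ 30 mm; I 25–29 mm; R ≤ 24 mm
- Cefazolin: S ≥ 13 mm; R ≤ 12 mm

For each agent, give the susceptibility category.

Amoxicillin-clavulanate: 23 mm is in 22–23 mm ⇒ I
Colistin 27 mm: ≥ 25 mm → susceptible
Erythromycin: 23 mm is ≥ 16 mm → susceptible
Chloramphenicol 9 mm: ≤ 10 mm → resistant
Cefuroxime: 15 mm is in 14–15 mm ⇒ I
Nafcillin: 23 mm is ≥ 20 mm — susceptible
Azithromycin (20 mm) ≤ 20 mm → Resistant
Imipenem (23 mm) ≤ 24 mm — Resistant
Levofloxacin (24 mm) ≥ 23 mm → S

I, S, S, R, I, S, R, R, S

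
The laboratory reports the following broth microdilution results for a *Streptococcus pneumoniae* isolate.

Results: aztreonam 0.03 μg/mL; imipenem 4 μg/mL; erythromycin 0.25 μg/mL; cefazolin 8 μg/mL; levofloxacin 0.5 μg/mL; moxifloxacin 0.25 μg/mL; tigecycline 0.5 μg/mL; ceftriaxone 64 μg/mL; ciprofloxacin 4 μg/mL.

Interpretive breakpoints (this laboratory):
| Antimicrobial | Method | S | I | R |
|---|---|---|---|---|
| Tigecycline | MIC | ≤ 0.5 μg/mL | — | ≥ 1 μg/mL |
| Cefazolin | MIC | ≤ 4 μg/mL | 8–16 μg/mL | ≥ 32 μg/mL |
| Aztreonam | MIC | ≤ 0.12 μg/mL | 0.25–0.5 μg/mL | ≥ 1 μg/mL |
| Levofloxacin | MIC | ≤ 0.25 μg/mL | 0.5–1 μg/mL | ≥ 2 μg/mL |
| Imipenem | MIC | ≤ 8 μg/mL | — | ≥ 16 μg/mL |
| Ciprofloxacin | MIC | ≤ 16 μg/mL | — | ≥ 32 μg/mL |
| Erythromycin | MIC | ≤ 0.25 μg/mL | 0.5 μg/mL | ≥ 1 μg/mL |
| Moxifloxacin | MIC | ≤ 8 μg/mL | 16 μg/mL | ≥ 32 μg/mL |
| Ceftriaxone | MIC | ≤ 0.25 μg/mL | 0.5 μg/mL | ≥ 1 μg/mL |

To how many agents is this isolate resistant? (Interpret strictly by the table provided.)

Aztreonam 0.03 μg/mL: ≤ 0.12 μg/mL → susceptible
Imipenem (4 μg/mL) ≤ 8 μg/mL → susceptible
Erythromycin 0.25 μg/mL: ≤ 0.25 μg/mL — susceptible
Cefazolin: 8 μg/mL is in 8–16 μg/mL — Intermediate
Levofloxacin 0.5 μg/mL: in 0.5–1 μg/mL — intermediate
Moxifloxacin: 0.25 μg/mL is ≤ 8 μg/mL → Susceptible
Tigecycline: 0.5 μg/mL is ≤ 0.5 μg/mL ⇒ S
Ceftriaxone (64 μg/mL) ≥ 1 μg/mL → R
Ciprofloxacin: 4 μg/mL is ≤ 16 μg/mL ⇒ Susceptible
Resistant: 1

1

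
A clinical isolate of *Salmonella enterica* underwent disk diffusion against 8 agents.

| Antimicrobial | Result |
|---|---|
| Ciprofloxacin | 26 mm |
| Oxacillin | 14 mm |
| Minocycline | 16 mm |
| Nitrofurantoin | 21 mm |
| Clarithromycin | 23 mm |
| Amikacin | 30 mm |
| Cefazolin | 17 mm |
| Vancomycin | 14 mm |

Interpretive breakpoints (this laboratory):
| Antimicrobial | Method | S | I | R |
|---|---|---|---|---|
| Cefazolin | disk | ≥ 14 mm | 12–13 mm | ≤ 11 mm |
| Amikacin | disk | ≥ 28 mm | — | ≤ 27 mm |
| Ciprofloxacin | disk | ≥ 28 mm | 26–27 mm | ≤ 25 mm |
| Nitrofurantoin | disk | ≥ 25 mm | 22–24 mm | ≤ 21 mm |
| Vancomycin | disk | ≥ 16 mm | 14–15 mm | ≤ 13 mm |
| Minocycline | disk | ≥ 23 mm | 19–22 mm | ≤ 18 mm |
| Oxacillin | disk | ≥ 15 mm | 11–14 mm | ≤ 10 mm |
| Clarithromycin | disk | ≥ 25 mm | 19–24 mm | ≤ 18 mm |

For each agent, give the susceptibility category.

Ciprofloxacin (26 mm) in 26–27 mm ⇒ Intermediate
Oxacillin: 14 mm is in 11–14 mm — intermediate
Minocycline 16 mm: ≤ 18 mm — R
Nitrofurantoin (21 mm) ≤ 21 mm — Resistant
Clarithromycin: 23 mm is in 19–24 mm ⇒ I
Amikacin: 30 mm is ≥ 28 mm ⇒ S
Cefazolin 17 mm: ≥ 14 mm → S
Vancomycin: 14 mm is in 14–15 mm — I

I, I, R, R, I, S, S, I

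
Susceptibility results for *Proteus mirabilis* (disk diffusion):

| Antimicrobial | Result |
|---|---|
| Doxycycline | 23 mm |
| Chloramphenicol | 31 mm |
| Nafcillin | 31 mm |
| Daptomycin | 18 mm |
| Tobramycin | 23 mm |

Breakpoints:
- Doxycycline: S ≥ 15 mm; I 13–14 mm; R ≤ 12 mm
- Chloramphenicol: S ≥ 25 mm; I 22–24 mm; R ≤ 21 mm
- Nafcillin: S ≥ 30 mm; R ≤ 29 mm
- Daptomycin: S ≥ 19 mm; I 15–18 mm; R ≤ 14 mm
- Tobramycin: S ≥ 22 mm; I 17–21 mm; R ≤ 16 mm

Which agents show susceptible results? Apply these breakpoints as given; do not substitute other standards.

Doxycycline (23 mm) ≥ 15 mm ⇒ S
Chloramphenicol (31 mm) ≥ 25 mm → Susceptible
Nafcillin: 31 mm is ≥ 30 mm — Susceptible
Daptomycin 18 mm: in 15–18 mm → I
Tobramycin: 23 mm is ≥ 22 mm ⇒ S

doxycycline, chloramphenicol, nafcillin, tobramycin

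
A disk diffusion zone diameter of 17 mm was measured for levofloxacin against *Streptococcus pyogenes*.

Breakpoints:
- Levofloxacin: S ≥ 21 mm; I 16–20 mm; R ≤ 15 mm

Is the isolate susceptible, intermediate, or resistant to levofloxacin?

Levofloxacin 17 mm: in 16–20 mm ⇒ intermediate

I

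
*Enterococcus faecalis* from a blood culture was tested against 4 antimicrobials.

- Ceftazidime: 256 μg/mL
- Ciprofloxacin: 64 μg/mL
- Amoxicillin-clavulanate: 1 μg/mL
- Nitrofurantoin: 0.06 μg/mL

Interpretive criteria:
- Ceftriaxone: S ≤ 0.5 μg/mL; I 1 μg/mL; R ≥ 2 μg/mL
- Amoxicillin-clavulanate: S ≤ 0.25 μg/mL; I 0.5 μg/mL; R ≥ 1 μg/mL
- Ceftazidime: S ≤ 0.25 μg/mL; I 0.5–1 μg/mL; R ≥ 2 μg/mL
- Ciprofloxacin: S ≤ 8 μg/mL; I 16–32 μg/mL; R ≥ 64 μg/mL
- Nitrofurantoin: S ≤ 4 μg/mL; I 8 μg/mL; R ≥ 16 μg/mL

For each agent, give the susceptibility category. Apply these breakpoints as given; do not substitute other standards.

R, R, R, S

Ceftazidime (256 μg/mL) ≥ 2 μg/mL — R
Ciprofloxacin 64 μg/mL: ≥ 64 μg/mL ⇒ resistant
Amoxicillin-clavulanate (1 μg/mL) ≥ 1 μg/mL — resistant
Nitrofurantoin (0.06 μg/mL) ≤ 4 μg/mL → S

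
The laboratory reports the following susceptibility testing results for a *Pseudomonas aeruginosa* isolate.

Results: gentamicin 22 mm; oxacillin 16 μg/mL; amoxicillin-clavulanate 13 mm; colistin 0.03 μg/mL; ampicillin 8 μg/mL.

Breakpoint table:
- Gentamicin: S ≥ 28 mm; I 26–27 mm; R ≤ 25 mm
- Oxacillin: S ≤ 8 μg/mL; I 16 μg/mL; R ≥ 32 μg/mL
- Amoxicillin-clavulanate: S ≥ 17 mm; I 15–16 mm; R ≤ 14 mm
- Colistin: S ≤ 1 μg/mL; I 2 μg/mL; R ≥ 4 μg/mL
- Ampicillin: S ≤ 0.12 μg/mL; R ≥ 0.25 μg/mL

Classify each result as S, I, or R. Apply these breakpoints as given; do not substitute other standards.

Gentamicin 22 mm: ≤ 25 mm ⇒ Resistant
Oxacillin (16 μg/mL) = 16 μg/mL ⇒ Intermediate
Amoxicillin-clavulanate: 13 mm is ≤ 14 mm — resistant
Colistin: 0.03 μg/mL is ≤ 1 μg/mL ⇒ Susceptible
Ampicillin 8 μg/mL: ≥ 0.25 μg/mL — resistant

R, I, R, S, R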